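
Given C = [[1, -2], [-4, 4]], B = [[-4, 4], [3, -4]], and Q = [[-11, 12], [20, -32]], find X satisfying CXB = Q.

X = [[-4, -5], [-3, -2]]

Left-multiply by C⁻¹ and right-multiply by B⁻¹: X = C⁻¹QB⁻¹.
det C = -4, so C⁻¹ = [[-1, -1/2], [-1, -1/4]].
det B = 4; the adjugate gives B⁻¹ = [[-1, -1], [-3/4, -1]].
C⁻¹Q = [[1, 4], [6, -4]].
X = (C⁻¹Q)B⁻¹ = [[-4, -5], [-3, -2]].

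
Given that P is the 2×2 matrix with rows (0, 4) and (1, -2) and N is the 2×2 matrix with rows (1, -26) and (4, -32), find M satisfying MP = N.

P is on the right of M, so right-multiply by P⁻¹: M = NP⁻¹.
det P = -4; the adjugate gives P⁻¹ = [[1/2, 1], [1/4, 0]].
M = NP⁻¹ = [[1, -26], [4, -32]] · [[1/2, 1], [1/4, 0]] = [[-6, 1], [-6, 4]].

M = [[-6, 1], [-6, 4]]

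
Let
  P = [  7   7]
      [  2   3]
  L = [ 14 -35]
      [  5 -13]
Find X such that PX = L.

Left-multiplying both sides by P⁻¹ gives X = P⁻¹L.
det P = 7, so P⁻¹ = [[3/7, -1], [-2/7, 1]].
X = P⁻¹L = [[3/7, -1], [-2/7, 1]] · [[14, -35], [5, -13]] = [[1, -2], [1, -3]].

X = [[1, -2], [1, -3]]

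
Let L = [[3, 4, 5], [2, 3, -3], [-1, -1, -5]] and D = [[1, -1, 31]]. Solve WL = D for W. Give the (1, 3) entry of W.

Since L sits to the right of W, W = DL⁻¹.
L has determinant 3; L⁻¹ = [[-6, 5, -9], [13/3, -10/3, 19/3], [1/3, -1/3, 1/3]].
W = DL⁻¹ = [[1, -1, 31]] · [[-6, 5, -9], [13/3, -10/3, 19/3], [1/3, -1/3, 1/3]] = [[0, -2, -5]].

-5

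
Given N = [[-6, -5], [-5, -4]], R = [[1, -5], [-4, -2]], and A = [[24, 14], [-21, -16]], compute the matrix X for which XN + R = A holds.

X = [[-3, -1], [2, 1]]

XN = A − R = [[23, 19], [-17, -14]].
N is on the right of X, so right-multiply by N⁻¹: X = (A − R)N⁻¹.
det N = -1, so N⁻¹ = [[4, -5], [-5, 6]].
X = (A − R)N⁻¹ = [[-3, -1], [2, 1]].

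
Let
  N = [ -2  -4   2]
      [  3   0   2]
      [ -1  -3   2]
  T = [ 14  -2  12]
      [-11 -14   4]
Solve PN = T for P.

Right-multiplying both sides by N⁻¹ gives P = TN⁻¹.
det N = 2, so N⁻¹ = [[3, 1, -4], [-4, -1, 5], [-9/2, -1, 6]].
P = TN⁻¹ = [[14, -2, 12], [-11, -14, 4]] · [[3, 1, -4], [-4, -1, 5], [-9/2, -1, 6]] = [[-4, 4, 6], [5, -1, -2]].

P = [[-4, 4, 6], [5, -1, -2]]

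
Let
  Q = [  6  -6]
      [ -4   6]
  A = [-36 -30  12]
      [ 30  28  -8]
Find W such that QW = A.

Left-multiplying both sides by Q⁻¹ gives W = Q⁻¹A.
det Q = 12; the adjugate gives Q⁻¹ = [[1/2, 1/2], [1/3, 1/2]].
W = Q⁻¹A = [[1/2, 1/2], [1/3, 1/2]] · [[-36, -30, 12], [30, 28, -8]] = [[-3, -1, 2], [3, 4, 0]].

W = [[-3, -1, 2], [3, 4, 0]]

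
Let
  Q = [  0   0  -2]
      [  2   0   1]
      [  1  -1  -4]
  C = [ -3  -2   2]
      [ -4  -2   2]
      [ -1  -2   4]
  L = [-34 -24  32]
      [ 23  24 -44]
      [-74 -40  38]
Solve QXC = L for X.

Left-multiply by Q⁻¹ and right-multiply by C⁻¹: X = Q⁻¹LC⁻¹.
det Q = 4; the adjugate gives Q⁻¹ = [[1/4, 1/2, 0], [9/4, 1/2, -1], [-1/2, 0, 0]].
det C = -4; the adjugate gives C⁻¹ = [[1, -1, 0], [-7/2, 5/2, 1/2], [-3/2, 1, 1/2]].
Q⁻¹L = [[3, 6, -14], [9, -2, 12], [17, 12, -16]].
X = (Q⁻¹L)C⁻¹ = [[3, -2, -4], [-2, -2, 5], [-1, -3, -2]].

X = [[3, -2, -4], [-2, -2, 5], [-1, -3, -2]]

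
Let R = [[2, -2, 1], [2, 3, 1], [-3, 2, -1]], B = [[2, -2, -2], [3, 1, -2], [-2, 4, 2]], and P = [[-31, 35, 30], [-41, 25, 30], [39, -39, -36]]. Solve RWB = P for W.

Isolating W: multiply by R⁻¹ from the left and B⁻¹ from the right, so W = R⁻¹PB⁻¹.
R has determinant 5; R⁻¹ = [[-1, 0, -1], [-1/5, 1/5, 0], [13/5, 2/5, 2]].
det B = -4; the adjugate gives B⁻¹ = [[-5/2, 1, -3/2], [1/2, 0, 1/2], [-7/2, 1, -2]].
R⁻¹P = [[-8, 4, 6], [-2, -2, 0], [-19, 23, 18]].
W = (R⁻¹P)B⁻¹ = [[1, -2, 2], [4, -2, 2], [-4, -1, 4]].

W = [[1, -2, 2], [4, -2, 2], [-4, -1, 4]]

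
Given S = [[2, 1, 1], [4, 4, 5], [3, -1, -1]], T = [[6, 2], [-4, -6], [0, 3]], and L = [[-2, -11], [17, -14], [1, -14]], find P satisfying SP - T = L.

P = [[1, -4], [1, -1], [1, 0]]

SP = L + T = [[4, -9], [13, -20], [1, -11]].
Left-multiplying both sides by S⁻¹ gives P = S⁻¹(L + T).
det S = 5, so S⁻¹ = [[1/5, 0, 1/5], [19/5, -1, -6/5], [-16/5, 1, 4/5]].
P = S⁻¹(L + T) = [[1, -4], [1, -1], [1, 0]].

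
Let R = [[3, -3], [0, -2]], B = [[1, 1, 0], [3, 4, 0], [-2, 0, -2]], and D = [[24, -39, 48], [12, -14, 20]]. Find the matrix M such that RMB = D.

M = [[2, -2, -3], [-5, 3, 5]]

M = R⁻¹DB⁻¹ (apply R⁻¹ on the left and B⁻¹ on the right).
R has determinant -6; R⁻¹ = [[1/3, -1/2], [0, -1/2]].
B has determinant -2; B⁻¹ = [[4, -1, 0], [-3, 1, 0], [-4, 1, -1/2]].
R⁻¹D = [[2, -6, 6], [-6, 7, -10]].
M = (R⁻¹D)B⁻¹ = [[2, -2, -3], [-5, 3, 5]].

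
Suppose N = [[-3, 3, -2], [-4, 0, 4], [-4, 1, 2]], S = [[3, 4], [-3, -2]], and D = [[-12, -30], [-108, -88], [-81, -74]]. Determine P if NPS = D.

Isolating P: multiply by N⁻¹ from the left and S⁻¹ from the right, so P = N⁻¹DS⁻¹.
det N = -4; the adjugate gives N⁻¹ = [[1, 2, -3], [2, 7/2, -5], [1, 9/4, -3]].
det S = 6; the adjugate gives S⁻¹ = [[-1/3, -2/3], [1/2, 1/2]].
N⁻¹D = [[15, 16], [3, 2], [-12, -6]].
P = (N⁻¹D)S⁻¹ = [[3, -2], [0, -1], [1, 5]].

P = [[3, -2], [0, -1], [1, 5]]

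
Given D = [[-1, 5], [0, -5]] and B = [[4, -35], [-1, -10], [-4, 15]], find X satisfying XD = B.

Since D sits to the right of X, X = BD⁻¹.
D has determinant 5; D⁻¹ = [[-1, -1], [0, -1/5]].
X = BD⁻¹ = [[4, -35], [-1, -10], [-4, 15]] · [[-1, -1], [0, -1/5]] = [[-4, 3], [1, 3], [4, 1]].

X = [[-4, 3], [1, 3], [4, 1]]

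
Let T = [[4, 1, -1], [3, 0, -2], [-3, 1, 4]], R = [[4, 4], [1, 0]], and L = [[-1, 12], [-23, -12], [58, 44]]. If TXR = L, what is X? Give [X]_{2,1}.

2

Left-multiply by T⁻¹ and right-multiply by R⁻¹: X = T⁻¹LR⁻¹.
det T = -1; the adjugate gives T⁻¹ = [[-2, 5, 2], [6, -13, -5], [-3, 7, 3]].
det R = -4, so R⁻¹ = [[0, 1], [1/4, -1]].
T⁻¹L = [[3, 4], [3, 8], [16, 12]].
X = (T⁻¹L)R⁻¹ = [[1, -1], [2, -5], [3, 4]].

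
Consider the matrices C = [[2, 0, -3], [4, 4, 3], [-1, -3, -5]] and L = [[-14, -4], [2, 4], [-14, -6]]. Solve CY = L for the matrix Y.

Since C multiplies Y on the left, Y = C⁻¹L.
C has determinant 2; C⁻¹ = [[-11/2, 9/2, 6], [17/2, -13/2, -9], [-4, 3, 4]].
Y = C⁻¹L = [[-11/2, 9/2, 6], [17/2, -13/2, -9], [-4, 3, 4]] · [[-14, -4], [2, 4], [-14, -6]] = [[2, 4], [-6, -6], [6, 4]].

Y = [[2, 4], [-6, -6], [6, 4]]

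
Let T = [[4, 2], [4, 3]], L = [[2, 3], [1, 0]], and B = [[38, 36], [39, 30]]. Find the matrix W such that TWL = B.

Isolating W: multiply by T⁻¹ from the left and L⁻¹ from the right, so W = T⁻¹BL⁻¹.
det T = 4; the adjugate gives T⁻¹ = [[3/4, -1/2], [-1, 1]].
det L = -3, so L⁻¹ = [[0, 1], [1/3, -2/3]].
T⁻¹B = [[9, 12], [1, -6]].
W = (T⁻¹B)L⁻¹ = [[4, 1], [-2, 5]].

W = [[4, 1], [-2, 5]]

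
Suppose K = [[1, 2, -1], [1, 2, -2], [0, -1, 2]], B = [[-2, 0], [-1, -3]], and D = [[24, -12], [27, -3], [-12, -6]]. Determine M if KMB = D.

M = [[-4, -1], [-5, 4], [0, 3]]

Left-multiply by K⁻¹ and right-multiply by B⁻¹: M = K⁻¹DB⁻¹.
det K = -1; the adjugate gives K⁻¹ = [[-2, 3, 2], [2, -2, -1], [1, -1, 0]].
B has determinant 6; B⁻¹ = [[-1/2, 0], [1/6, -1/3]].
K⁻¹D = [[9, 3], [6, -12], [-3, -9]].
M = (K⁻¹D)B⁻¹ = [[-4, -1], [-5, 4], [0, 3]].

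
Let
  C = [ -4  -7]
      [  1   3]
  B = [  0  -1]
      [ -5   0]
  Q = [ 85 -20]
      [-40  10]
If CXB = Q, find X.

Left-multiply by C⁻¹ and right-multiply by B⁻¹: X = C⁻¹QB⁻¹.
C has determinant -5; C⁻¹ = [[-3/5, -7/5], [1/5, 4/5]].
det B = -5; the adjugate gives B⁻¹ = [[0, -1/5], [-1, 0]].
C⁻¹Q = [[5, -2], [-15, 4]].
X = (C⁻¹Q)B⁻¹ = [[2, -1], [-4, 3]].

X = [[2, -1], [-4, 3]]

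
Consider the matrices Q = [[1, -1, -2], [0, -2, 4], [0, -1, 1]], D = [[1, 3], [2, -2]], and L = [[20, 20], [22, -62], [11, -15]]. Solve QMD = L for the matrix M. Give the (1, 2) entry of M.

Left-multiply by Q⁻¹ and right-multiply by D⁻¹: M = Q⁻¹LD⁻¹.
Q has determinant 2; Q⁻¹ = [[1, 3/2, -4], [0, 1/2, -2], [0, 1/2, -1]].
det D = -8, so D⁻¹ = [[1/4, 3/8], [1/4, -1/8]].
Q⁻¹L = [[9, -13], [-11, -1], [0, -16]].
M = (Q⁻¹L)D⁻¹ = [[-1, 5], [-3, -4], [-4, 2]].

5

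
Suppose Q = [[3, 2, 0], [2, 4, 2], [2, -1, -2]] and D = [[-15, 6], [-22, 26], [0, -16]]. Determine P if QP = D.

Since Q multiplies P on the left, P = Q⁻¹D.
det Q = -2; the adjugate gives Q⁻¹ = [[3, -2, -2], [-4, 3, 3], [5, -7/2, -4]].
P = Q⁻¹D = [[3, -2, -2], [-4, 3, 3], [5, -7/2, -4]] · [[-15, 6], [-22, 26], [0, -16]] = [[-1, -2], [-6, 6], [2, 3]].

P = [[-1, -2], [-6, 6], [2, 3]]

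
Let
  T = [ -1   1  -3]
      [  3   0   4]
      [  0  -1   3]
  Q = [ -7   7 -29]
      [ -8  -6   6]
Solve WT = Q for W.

W = [[1, -2, -6], [-1, -3, 5]]

Right-multiplying both sides by T⁻¹ gives W = QT⁻¹.
det T = -4; the adjugate gives T⁻¹ = [[-1, 0, -1], [9/4, 3/4, 5/4], [3/4, 1/4, 3/4]].
W = QT⁻¹ = [[-7, 7, -29], [-8, -6, 6]] · [[-1, 0, -1], [9/4, 3/4, 5/4], [3/4, 1/4, 3/4]] = [[1, -2, -6], [-1, -3, 5]].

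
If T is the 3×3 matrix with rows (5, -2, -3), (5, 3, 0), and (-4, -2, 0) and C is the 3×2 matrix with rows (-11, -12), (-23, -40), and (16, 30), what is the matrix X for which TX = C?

Since T multiplies X on the left, X = T⁻¹C.
det T = -6, so T⁻¹ = [[0, -1, -3/2], [0, 2, 5/2], [-1/3, -3, -25/6]].
X = T⁻¹C = [[0, -1, -3/2], [0, 2, 5/2], [-1/3, -3, -25/6]] · [[-11, -12], [-23, -40], [16, 30]] = [[-1, -5], [-6, -5], [6, -1]].

X = [[-1, -5], [-6, -5], [6, -1]]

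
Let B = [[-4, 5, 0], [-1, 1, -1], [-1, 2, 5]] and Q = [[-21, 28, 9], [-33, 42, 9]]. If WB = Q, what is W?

W = [[6, -4, 1], [6, 6, 3]]

Since B sits to the right of W, W = QB⁻¹.
det B = 2; the adjugate gives B⁻¹ = [[7/2, -25/2, -5/2], [3, -10, -2], [-1/2, 3/2, 1/2]].
W = QB⁻¹ = [[-21, 28, 9], [-33, 42, 9]] · [[7/2, -25/2, -5/2], [3, -10, -2], [-1/2, 3/2, 1/2]] = [[6, -4, 1], [6, 6, 3]].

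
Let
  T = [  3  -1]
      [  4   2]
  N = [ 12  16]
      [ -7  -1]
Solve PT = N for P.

Since T sits to the right of P, P = NT⁻¹.
T has determinant 10; T⁻¹ = [[1/5, 1/10], [-2/5, 3/10]].
P = NT⁻¹ = [[12, 16], [-7, -1]] · [[1/5, 1/10], [-2/5, 3/10]] = [[-4, 6], [-1, -1]].

P = [[-4, 6], [-1, -1]]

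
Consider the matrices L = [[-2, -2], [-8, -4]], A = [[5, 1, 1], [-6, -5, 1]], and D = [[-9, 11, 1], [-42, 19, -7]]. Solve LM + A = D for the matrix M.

LM = D − A = [[-14, 10, 0], [-36, 24, -8]].
Left-multiplying both sides by L⁻¹ gives M = L⁻¹(D − A).
det L = -8, so L⁻¹ = [[1/2, -1/4], [-1, 1/4]].
M = L⁻¹(D − A) = [[2, -1, 2], [5, -4, -2]].

M = [[2, -1, 2], [5, -4, -2]]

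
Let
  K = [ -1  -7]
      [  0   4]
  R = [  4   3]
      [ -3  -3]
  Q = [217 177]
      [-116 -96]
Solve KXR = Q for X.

Isolating X: multiply by K⁻¹ from the left and R⁻¹ from the right, so X = K⁻¹QR⁻¹.
det K = -4; the adjugate gives K⁻¹ = [[-1, -7/4], [0, 1/4]].
det R = -3; the adjugate gives R⁻¹ = [[1, 1], [-1, -4/3]].
K⁻¹Q = [[-14, -9], [-29, -24]].
X = (K⁻¹Q)R⁻¹ = [[-5, -2], [-5, 3]].

X = [[-5, -2], [-5, 3]]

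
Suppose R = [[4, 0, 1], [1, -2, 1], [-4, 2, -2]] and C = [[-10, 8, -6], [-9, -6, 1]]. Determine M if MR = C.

Right-multiplying both sides by R⁻¹ gives M = CR⁻¹.
det R = 2, so R⁻¹ = [[1, 1, 1], [-1, -2, -3/2], [-3, -4, -4]].
M = CR⁻¹ = [[-10, 8, -6], [-9, -6, 1]] · [[1, 1, 1], [-1, -2, -3/2], [-3, -4, -4]] = [[0, -2, 2], [-6, -1, -4]].

M = [[0, -2, 2], [-6, -1, -4]]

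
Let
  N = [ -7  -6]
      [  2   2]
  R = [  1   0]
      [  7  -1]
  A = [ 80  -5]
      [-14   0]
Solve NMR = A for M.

M = [[-3, -5], [-4, 5]]

Left-multiply by N⁻¹ and right-multiply by R⁻¹: M = N⁻¹AR⁻¹.
det N = -2, so N⁻¹ = [[-1, -3], [1, 7/2]].
det R = -1; the adjugate gives R⁻¹ = [[1, 0], [7, -1]].
N⁻¹A = [[-38, 5], [31, -5]].
M = (N⁻¹A)R⁻¹ = [[-3, -5], [-4, 5]].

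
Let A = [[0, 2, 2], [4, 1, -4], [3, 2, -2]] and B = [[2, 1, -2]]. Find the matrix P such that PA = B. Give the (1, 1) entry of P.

Since A sits to the right of P, P = BA⁻¹.
det A = 2; the adjugate gives A⁻¹ = [[3, 4, -5], [-2, -3, 4], [5/2, 3, -4]].
P = BA⁻¹ = [[2, 1, -2]] · [[3, 4, -5], [-2, -3, 4], [5/2, 3, -4]] = [[-1, -1, 2]].

-1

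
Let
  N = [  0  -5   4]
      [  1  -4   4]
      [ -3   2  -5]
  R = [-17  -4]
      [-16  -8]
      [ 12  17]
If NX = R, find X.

X = [[-4, -4], [5, 0], [2, -1]]

Since N multiplies X on the left, X = N⁻¹R.
det N = -5; the adjugate gives N⁻¹ = [[-12/5, 17/5, 4/5], [7/5, -12/5, -4/5], [2, -3, -1]].
X = N⁻¹R = [[-12/5, 17/5, 4/5], [7/5, -12/5, -4/5], [2, -3, -1]] · [[-17, -4], [-16, -8], [12, 17]] = [[-4, -4], [5, 0], [2, -1]].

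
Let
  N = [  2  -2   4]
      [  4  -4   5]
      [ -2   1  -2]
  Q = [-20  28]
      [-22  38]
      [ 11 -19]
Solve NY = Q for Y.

Left-multiplying both sides by N⁻¹ gives Y = N⁻¹Q.
det N = -6; the adjugate gives N⁻¹ = [[-1/2, 0, -1], [1/3, -2/3, -1], [2/3, -1/3, 0]].
Y = N⁻¹Q = [[-1/2, 0, -1], [1/3, -2/3, -1], [2/3, -1/3, 0]] · [[-20, 28], [-22, 38], [11, -19]] = [[-1, 5], [-3, 3], [-6, 6]].

Y = [[-1, 5], [-3, 3], [-6, 6]]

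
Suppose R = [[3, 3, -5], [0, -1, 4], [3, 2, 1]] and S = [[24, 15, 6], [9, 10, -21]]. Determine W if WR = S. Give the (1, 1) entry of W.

Since R sits to the right of W, W = SR⁻¹.
det R = -6, so R⁻¹ = [[3/2, 13/6, -7/6], [-2, -3, 2], [-1/2, -1/2, 1/2]].
W = SR⁻¹ = [[24, 15, 6], [9, 10, -21]] · [[3/2, 13/6, -7/6], [-2, -3, 2], [-1/2, -1/2, 1/2]] = [[3, 4, 5], [4, 0, -1]].

3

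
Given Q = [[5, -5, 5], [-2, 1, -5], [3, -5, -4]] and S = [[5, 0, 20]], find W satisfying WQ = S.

W = [[-1, -5, 0]]

Q is on the right of W, so right-multiply by Q⁻¹: W = SQ⁻¹.
Q has determinant 5; Q⁻¹ = [[-29/5, -9, 4], [-23/5, -7, 3], [7/5, 2, -1]].
W = SQ⁻¹ = [[5, 0, 20]] · [[-29/5, -9, 4], [-23/5, -7, 3], [7/5, 2, -1]] = [[-1, -5, 0]].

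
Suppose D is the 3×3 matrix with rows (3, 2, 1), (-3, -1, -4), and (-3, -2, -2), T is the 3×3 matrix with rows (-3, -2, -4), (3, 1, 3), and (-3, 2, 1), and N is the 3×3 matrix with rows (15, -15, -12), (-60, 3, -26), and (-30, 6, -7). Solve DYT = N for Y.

Isolating Y: multiply by D⁻¹ from the left and T⁻¹ from the right, so Y = D⁻¹NT⁻¹.
D has determinant -3; D⁻¹ = [[2, -2/3, 7/3], [-2, 1, -3], [-1, 0, -1]].
T has determinant 3; T⁻¹ = [[-5/3, -2, -2/3], [-4, -5, -1], [3, 4, 1]].
D⁻¹N = [[0, -18, -23], [0, 15, 19], [15, 9, 19]].
Y = (D⁻¹N)T⁻¹ = [[3, -2, -5], [-3, 1, 4], [-4, 1, 0]].

Y = [[3, -2, -5], [-3, 1, 4], [-4, 1, 0]]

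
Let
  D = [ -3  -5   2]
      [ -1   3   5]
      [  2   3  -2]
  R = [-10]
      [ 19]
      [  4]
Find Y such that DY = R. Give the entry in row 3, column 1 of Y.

3

Left-multiplying both sides by D⁻¹ gives Y = D⁻¹R.
D has determinant 5; D⁻¹ = [[-21/5, -4/5, -31/5], [8/5, 2/5, 13/5], [-9/5, -1/5, -14/5]].
Y = D⁻¹R = [[-21/5, -4/5, -31/5], [8/5, 2/5, 13/5], [-9/5, -1/5, -14/5]] · [[-10], [19], [4]] = [[2], [2], [3]].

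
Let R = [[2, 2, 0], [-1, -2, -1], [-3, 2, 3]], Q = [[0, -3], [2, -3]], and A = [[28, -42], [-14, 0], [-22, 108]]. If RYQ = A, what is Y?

Y = R⁻¹AQ⁻¹ (apply R⁻¹ on the left and Q⁻¹ on the right).
det R = 4, so R⁻¹ = [[-1, -3/2, -1/2], [3/2, 3/2, 1/2], [-2, -5/2, -1/2]].
det Q = 6, so Q⁻¹ = [[-1/2, 1/2], [-1/3, 0]].
R⁻¹A = [[4, -12], [10, -9], [-10, 30]].
Y = (R⁻¹A)Q⁻¹ = [[2, 2], [-2, 5], [-5, -5]].

Y = [[2, 2], [-2, 5], [-5, -5]]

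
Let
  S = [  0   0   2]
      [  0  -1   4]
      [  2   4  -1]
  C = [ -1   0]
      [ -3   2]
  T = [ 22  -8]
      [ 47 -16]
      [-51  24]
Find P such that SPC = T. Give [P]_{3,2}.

Isolating P: multiply by S⁻¹ from the left and C⁻¹ from the right, so P = S⁻¹TC⁻¹.
S has determinant 4; S⁻¹ = [[-15/4, 2, 1/2], [2, -1, 0], [1/2, 0, 0]].
det C = -2, so C⁻¹ = [[-1, 0], [-3/2, 1/2]].
S⁻¹T = [[-14, 10], [-3, 0], [11, -4]].
P = (S⁻¹T)C⁻¹ = [[-1, 5], [3, 0], [-5, -2]].

-2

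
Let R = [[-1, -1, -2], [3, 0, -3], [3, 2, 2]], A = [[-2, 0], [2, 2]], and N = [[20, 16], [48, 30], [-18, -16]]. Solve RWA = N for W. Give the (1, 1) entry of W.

Isolating W: multiply by R⁻¹ from the left and A⁻¹ from the right, so W = R⁻¹NA⁻¹.
det R = -3, so R⁻¹ = [[-2, 2/3, -1], [5, -4/3, 3], [-2, 1/3, -1]].
det A = -4, so A⁻¹ = [[-1/2, 0], [1/2, 1/2]].
R⁻¹N = [[10, 4], [-18, -8], [-6, -6]].
W = (R⁻¹N)A⁻¹ = [[-3, 2], [5, -4], [0, -3]].

-3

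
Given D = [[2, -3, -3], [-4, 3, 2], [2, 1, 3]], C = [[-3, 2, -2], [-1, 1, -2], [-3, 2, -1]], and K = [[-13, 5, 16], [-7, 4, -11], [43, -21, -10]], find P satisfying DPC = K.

Isolating P: multiply by D⁻¹ from the left and C⁻¹ from the right, so P = D⁻¹KC⁻¹.
det D = -4; the adjugate gives D⁻¹ = [[-7/4, -3/2, -3/4], [-4, -3, -2], [5/2, 2, 3/2]].
det C = -1, so C⁻¹ = [[-3, 2, 2], [-5, 3, 4], [-1, 0, 1]].
D⁻¹K = [[1, 1, -4], [-13, 10, -11], [18, -11, 3]].
P = (D⁻¹K)C⁻¹ = [[-4, 5, 2], [0, 4, 3], [-2, 3, -5]].

P = [[-4, 5, 2], [0, 4, 3], [-2, 3, -5]]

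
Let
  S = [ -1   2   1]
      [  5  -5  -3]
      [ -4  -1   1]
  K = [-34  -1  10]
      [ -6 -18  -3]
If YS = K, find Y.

Y = [[-5, -3, 6], [1, 3, 5]]

Right-multiplying both sides by S⁻¹ gives Y = KS⁻¹.
det S = -3; the adjugate gives S⁻¹ = [[8/3, 1, 1/3], [-7/3, -1, -2/3], [25/3, 3, 5/3]].
Y = KS⁻¹ = [[-34, -1, 10], [-6, -18, -3]] · [[8/3, 1, 1/3], [-7/3, -1, -2/3], [25/3, 3, 5/3]] = [[-5, -3, 6], [1, 3, 5]].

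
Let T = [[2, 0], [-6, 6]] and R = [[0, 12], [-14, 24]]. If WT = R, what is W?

W = [[6, 2], [5, 4]]

T is on the right of W, so right-multiply by T⁻¹: W = RT⁻¹.
det T = 12, so T⁻¹ = [[1/2, 0], [1/2, 1/6]].
W = RT⁻¹ = [[0, 12], [-14, 24]] · [[1/2, 0], [1/2, 1/6]] = [[6, 2], [5, 4]].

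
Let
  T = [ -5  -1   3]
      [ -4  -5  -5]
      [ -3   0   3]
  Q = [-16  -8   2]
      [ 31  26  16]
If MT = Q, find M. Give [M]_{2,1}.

-1

Since T sits to the right of M, M = QT⁻¹.
det T = 3; the adjugate gives T⁻¹ = [[-5, 1, 20/3], [9, -2, -37/3], [-5, 1, 7]].
M = QT⁻¹ = [[-16, -8, 2], [31, 26, 16]] · [[-5, 1, 20/3], [9, -2, -37/3], [-5, 1, 7]] = [[-2, 2, 6], [-1, -5, -2]].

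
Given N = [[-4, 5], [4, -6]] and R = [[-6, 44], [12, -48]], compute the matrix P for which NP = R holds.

N is on the left of P, so left-multiply by N⁻¹: P = N⁻¹R.
N has determinant 4; N⁻¹ = [[-3/2, -5/4], [-1, -1]].
P = N⁻¹R = [[-3/2, -5/4], [-1, -1]] · [[-6, 44], [12, -48]] = [[-6, -6], [-6, 4]].

P = [[-6, -6], [-6, 4]]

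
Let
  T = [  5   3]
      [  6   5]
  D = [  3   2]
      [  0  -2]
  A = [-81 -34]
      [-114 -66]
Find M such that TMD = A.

M = [[-3, -5], [-4, 5]]

Left-multiply by T⁻¹ and right-multiply by D⁻¹: M = T⁻¹AD⁻¹.
T has determinant 7; T⁻¹ = [[5/7, -3/7], [-6/7, 5/7]].
det D = -6, so D⁻¹ = [[1/3, 1/3], [0, -1/2]].
T⁻¹A = [[-9, 4], [-12, -18]].
M = (T⁻¹A)D⁻¹ = [[-3, -5], [-4, 5]].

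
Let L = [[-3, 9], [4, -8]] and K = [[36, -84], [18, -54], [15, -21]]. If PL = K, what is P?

Since L sits to the right of P, P = KL⁻¹.
det L = -12; the adjugate gives L⁻¹ = [[2/3, 3/4], [1/3, 1/4]].
P = KL⁻¹ = [[36, -84], [18, -54], [15, -21]] · [[2/3, 3/4], [1/3, 1/4]] = [[-4, 6], [-6, 0], [3, 6]].

P = [[-4, 6], [-6, 0], [3, 6]]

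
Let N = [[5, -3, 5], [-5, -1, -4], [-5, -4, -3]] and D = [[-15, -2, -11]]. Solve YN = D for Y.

Right-multiplying both sides by N⁻¹ gives Y = DN⁻¹.
det N = -5; the adjugate gives N⁻¹ = [[13/5, 29/5, -17/5], [-1, -2, 1], [-3, -7, 4]].
Y = DN⁻¹ = [[-15, -2, -11]] · [[13/5, 29/5, -17/5], [-1, -2, 1], [-3, -7, 4]] = [[-4, -6, 5]].

Y = [[-4, -6, 5]]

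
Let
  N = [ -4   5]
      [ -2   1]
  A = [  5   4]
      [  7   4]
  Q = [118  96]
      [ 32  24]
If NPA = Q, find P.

Isolating P: multiply by N⁻¹ from the left and A⁻¹ from the right, so P = N⁻¹QA⁻¹.
det N = 6; the adjugate gives N⁻¹ = [[1/6, -5/6], [1/3, -2/3]].
det A = -8, so A⁻¹ = [[-1/2, 1/2], [7/8, -5/8]].
N⁻¹Q = [[-7, -4], [18, 16]].
P = (N⁻¹Q)A⁻¹ = [[0, -1], [5, -1]].

P = [[0, -1], [5, -1]]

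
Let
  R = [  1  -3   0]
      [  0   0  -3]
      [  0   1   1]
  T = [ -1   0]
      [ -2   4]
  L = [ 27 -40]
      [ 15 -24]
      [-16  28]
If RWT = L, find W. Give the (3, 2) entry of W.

Isolating W: multiply by R⁻¹ from the left and T⁻¹ from the right, so W = R⁻¹LT⁻¹.
R has determinant 3; R⁻¹ = [[1, 1, 3], [0, 1/3, 1], [0, -1/3, 0]].
det T = -4; the adjugate gives T⁻¹ = [[-1, 0], [-1/2, 1/4]].
R⁻¹L = [[-6, 20], [-11, 20], [-5, 8]].
W = (R⁻¹L)T⁻¹ = [[-4, 5], [1, 5], [1, 2]].

2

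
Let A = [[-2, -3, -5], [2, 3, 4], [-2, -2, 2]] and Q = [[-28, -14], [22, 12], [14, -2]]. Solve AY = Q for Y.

Left-multiplying both sides by A⁻¹ gives Y = A⁻¹Q.
det A = -2; the adjugate gives A⁻¹ = [[-7, -8, -3/2], [6, 7, 1], [-1, -1, 0]].
Y = A⁻¹Q = [[-7, -8, -3/2], [6, 7, 1], [-1, -1, 0]] · [[-28, -14], [22, 12], [14, -2]] = [[-1, 5], [0, -2], [6, 2]].

Y = [[-1, 5], [0, -2], [6, 2]]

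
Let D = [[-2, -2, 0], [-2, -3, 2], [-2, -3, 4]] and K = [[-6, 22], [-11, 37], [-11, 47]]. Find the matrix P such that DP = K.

P = [[-2, -6], [5, -5], [0, 5]]

D is on the left of P, so left-multiply by D⁻¹: P = D⁻¹K.
det D = 4, so D⁻¹ = [[-3/2, 2, -1], [1, -2, 1], [0, -1/2, 1/2]].
P = D⁻¹K = [[-3/2, 2, -1], [1, -2, 1], [0, -1/2, 1/2]] · [[-6, 22], [-11, 37], [-11, 47]] = [[-2, -6], [5, -5], [0, 5]].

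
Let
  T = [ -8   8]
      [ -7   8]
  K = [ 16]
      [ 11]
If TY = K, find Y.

Since T multiplies Y on the left, Y = T⁻¹K.
det T = -8, so T⁻¹ = [[-1, 1], [-7/8, 1]].
Y = T⁻¹K = [[-1, 1], [-7/8, 1]] · [[16], [11]] = [[-5], [-3]].

Y = [[-5], [-3]]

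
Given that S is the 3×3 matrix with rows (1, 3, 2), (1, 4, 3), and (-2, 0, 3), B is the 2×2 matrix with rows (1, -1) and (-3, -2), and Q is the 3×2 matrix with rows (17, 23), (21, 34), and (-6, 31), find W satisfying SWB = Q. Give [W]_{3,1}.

-5

W = S⁻¹QB⁻¹ (apply S⁻¹ on the left and B⁻¹ on the right).
S has determinant 1; S⁻¹ = [[12, -9, 1], [-9, 7, -1], [8, -6, 1]].
B has determinant -5; B⁻¹ = [[2/5, -1/5], [-3/5, -1/5]].
S⁻¹Q = [[9, 1], [0, 0], [4, 11]].
W = (S⁻¹Q)B⁻¹ = [[3, -2], [0, 0], [-5, -3]].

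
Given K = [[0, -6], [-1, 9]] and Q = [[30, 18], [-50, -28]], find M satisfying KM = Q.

K is on the left of M, so left-multiply by K⁻¹: M = K⁻¹Q.
K has determinant -6; K⁻¹ = [[-3/2, -1], [-1/6, 0]].
M = K⁻¹Q = [[-3/2, -1], [-1/6, 0]] · [[30, 18], [-50, -28]] = [[5, 1], [-5, -3]].

M = [[5, 1], [-5, -3]]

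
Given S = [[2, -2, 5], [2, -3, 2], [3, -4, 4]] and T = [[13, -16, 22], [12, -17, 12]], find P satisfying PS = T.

Since S sits to the right of P, P = TS⁻¹.
S has determinant 1; S⁻¹ = [[-4, -12, 11], [-2, -7, 6], [1, 2, -2]].
P = TS⁻¹ = [[13, -16, 22], [12, -17, 12]] · [[-4, -12, 11], [-2, -7, 6], [1, 2, -2]] = [[2, 0, 3], [-2, -1, 6]].

P = [[2, 0, 3], [-2, -1, 6]]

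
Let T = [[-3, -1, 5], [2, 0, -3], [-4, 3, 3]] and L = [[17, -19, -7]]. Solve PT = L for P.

Right-multiplying both sides by T⁻¹ gives P = LT⁻¹.
det T = -3; the adjugate gives T⁻¹ = [[-3, -6, -1], [-2, -11/3, -1/3], [-2, -13/3, -2/3]].
P = LT⁻¹ = [[17, -19, -7]] · [[-3, -6, -1], [-2, -11/3, -1/3], [-2, -13/3, -2/3]] = [[1, -2, -6]].

P = [[1, -2, -6]]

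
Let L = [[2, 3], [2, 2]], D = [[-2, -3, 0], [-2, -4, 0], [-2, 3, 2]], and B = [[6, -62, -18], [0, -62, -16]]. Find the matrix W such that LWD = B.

W = [[2, 4, -3], [-5, 3, -1]]

Isolating W: multiply by L⁻¹ from the left and D⁻¹ from the right, so W = L⁻¹BD⁻¹.
L has determinant -2; L⁻¹ = [[-1, 3/2], [1, -1]].
det D = 4; the adjugate gives D⁻¹ = [[-2, 3/2, 0], [1, -1, 0], [-7/2, 3, 1/2]].
L⁻¹B = [[-6, -31, -6], [6, 0, -2]].
W = (L⁻¹B)D⁻¹ = [[2, 4, -3], [-5, 3, -1]].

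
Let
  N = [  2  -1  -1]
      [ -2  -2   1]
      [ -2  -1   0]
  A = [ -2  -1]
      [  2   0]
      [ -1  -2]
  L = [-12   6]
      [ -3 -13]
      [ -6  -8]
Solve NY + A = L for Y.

Y = [[0, 2], [5, 2], [5, -5]]

NY = L − A = [[-10, 7], [-5, -13], [-5, -6]].
Since N multiplies Y on the left, Y = N⁻¹(L − A).
det N = 6, so N⁻¹ = [[1/6, 1/6, -1/2], [-1/3, -1/3, 0], [-1/3, 2/3, -1]].
Y = N⁻¹(L − A) = [[0, 2], [5, 2], [5, -5]].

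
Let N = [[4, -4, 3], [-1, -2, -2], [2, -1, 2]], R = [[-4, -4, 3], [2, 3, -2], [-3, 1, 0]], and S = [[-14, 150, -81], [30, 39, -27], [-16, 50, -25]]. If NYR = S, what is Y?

Left-multiply by N⁻¹ and right-multiply by R⁻¹: Y = N⁻¹SR⁻¹.
N has determinant -1; N⁻¹ = [[6, -5, -14], [2, -2, -5], [-5, 4, 12]].
det R = 1, so R⁻¹ = [[2, 3, -1], [6, 9, -2], [11, 16, -4]].
N⁻¹S = [[-10, 5, -1], [-8, -28, 17], [-2, 6, -3]].
Y = (N⁻¹S)R⁻¹ = [[-1, -1, 4], [3, -4, -4], [-1, 0, 2]].

Y = [[-1, -1, 4], [3, -4, -4], [-1, 0, 2]]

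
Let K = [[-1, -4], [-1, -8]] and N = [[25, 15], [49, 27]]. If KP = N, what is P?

P = [[-1, -3], [-6, -3]]

Left-multiplying both sides by K⁻¹ gives P = K⁻¹N.
K has determinant 4; K⁻¹ = [[-2, 1], [1/4, -1/4]].
P = K⁻¹N = [[-2, 1], [1/4, -1/4]] · [[25, 15], [49, 27]] = [[-1, -3], [-6, -3]].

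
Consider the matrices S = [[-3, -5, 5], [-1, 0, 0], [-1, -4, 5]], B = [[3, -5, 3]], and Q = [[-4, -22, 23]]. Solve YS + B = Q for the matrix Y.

YS = Q − B = [[-7, -17, 20]].
Since S sits to the right of Y, Y = (Q − B)S⁻¹.
S has determinant -5; S⁻¹ = [[0, -1, 0], [-1, 2, 1], [-4/5, 7/5, 1]].
Y = (Q − B)S⁻¹ = [[1, 1, 3]].

Y = [[1, 1, 3]]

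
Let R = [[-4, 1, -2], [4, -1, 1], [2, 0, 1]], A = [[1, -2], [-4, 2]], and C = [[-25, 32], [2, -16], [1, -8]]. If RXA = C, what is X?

Left-multiply by R⁻¹ and right-multiply by A⁻¹: X = R⁻¹CA⁻¹.
det R = -2, so R⁻¹ = [[1/2, 1/2, 1/2], [1, 0, 2], [-1, -1, 0]].
A has determinant -6; A⁻¹ = [[-1/3, -1/3], [-2/3, -1/6]].
R⁻¹C = [[-11, 4], [-23, 16], [23, -16]].
X = (R⁻¹C)A⁻¹ = [[1, 3], [-3, 5], [3, -5]].

X = [[1, 3], [-3, 5], [3, -5]]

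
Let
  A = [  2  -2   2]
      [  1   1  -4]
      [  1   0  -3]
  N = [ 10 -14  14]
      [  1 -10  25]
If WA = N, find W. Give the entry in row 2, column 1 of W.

3

Right-multiplying both sides by A⁻¹ gives W = NA⁻¹.
A has determinant -6; A⁻¹ = [[1/2, 1, -1], [1/6, 4/3, -5/3], [1/6, 1/3, -2/3]].
W = NA⁻¹ = [[10, -14, 14], [1, -10, 25]] · [[1/2, 1, -1], [1/6, 4/3, -5/3], [1/6, 1/3, -2/3]] = [[5, -4, 4], [3, -4, -1]].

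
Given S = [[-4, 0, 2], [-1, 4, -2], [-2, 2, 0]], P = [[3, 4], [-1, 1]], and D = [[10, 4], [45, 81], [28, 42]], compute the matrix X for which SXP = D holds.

Isolating X: multiply by S⁻¹ from the left and P⁻¹ from the right, so X = S⁻¹DP⁻¹.
det S = -4; the adjugate gives S⁻¹ = [[-1, -1, 2], [-1, -1, 5/2], [-3/2, -2, 4]].
det P = 7, so P⁻¹ = [[1/7, -4/7], [1/7, 3/7]].
S⁻¹D = [[1, -1], [15, 20], [7, 0]].
X = (S⁻¹D)P⁻¹ = [[0, -1], [5, 0], [1, -4]].

X = [[0, -1], [5, 0], [1, -4]]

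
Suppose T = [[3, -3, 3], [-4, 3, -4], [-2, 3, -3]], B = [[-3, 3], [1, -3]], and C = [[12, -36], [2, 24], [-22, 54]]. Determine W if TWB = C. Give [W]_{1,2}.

-4

W = T⁻¹CB⁻¹ (apply T⁻¹ on the left and B⁻¹ on the right).
det T = 3; the adjugate gives T⁻¹ = [[1, 0, 1], [-4/3, -1, 0], [-2, -1, -1]].
det B = 6, so B⁻¹ = [[-1/2, -1/2], [-1/6, -1/2]].
T⁻¹C = [[-10, 18], [-18, 24], [-4, -6]].
W = (T⁻¹C)B⁻¹ = [[2, -4], [5, -3], [3, 5]].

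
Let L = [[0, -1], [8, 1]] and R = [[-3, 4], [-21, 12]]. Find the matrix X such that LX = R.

X = [[-3, 2], [3, -4]]

Left-multiplying both sides by L⁻¹ gives X = L⁻¹R.
det L = 8, so L⁻¹ = [[1/8, 1/8], [-1, 0]].
X = L⁻¹R = [[1/8, 1/8], [-1, 0]] · [[-3, 4], [-21, 12]] = [[-3, 2], [3, -4]].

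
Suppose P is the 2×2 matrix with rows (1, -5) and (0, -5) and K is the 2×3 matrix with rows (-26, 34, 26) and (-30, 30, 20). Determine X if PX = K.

X = [[4, 4, 6], [6, -6, -4]]

P is on the left of X, so left-multiply by P⁻¹: X = P⁻¹K.
det P = -5, so P⁻¹ = [[1, -1], [0, -1/5]].
X = P⁻¹K = [[1, -1], [0, -1/5]] · [[-26, 34, 26], [-30, 30, 20]] = [[4, 4, 6], [6, -6, -4]].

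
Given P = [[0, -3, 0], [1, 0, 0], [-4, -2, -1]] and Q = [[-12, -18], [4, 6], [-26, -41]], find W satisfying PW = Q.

W = [[4, 6], [4, 6], [2, 5]]

Left-multiplying both sides by P⁻¹ gives W = P⁻¹Q.
det P = -3; the adjugate gives P⁻¹ = [[0, 1, 0], [-1/3, 0, 0], [2/3, -4, -1]].
W = P⁻¹Q = [[0, 1, 0], [-1/3, 0, 0], [2/3, -4, -1]] · [[-12, -18], [4, 6], [-26, -41]] = [[4, 6], [4, 6], [2, 5]].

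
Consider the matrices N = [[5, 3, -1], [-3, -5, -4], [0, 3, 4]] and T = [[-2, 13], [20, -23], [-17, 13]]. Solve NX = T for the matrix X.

X = [[1, 4], [-3, -1], [-2, 4]]

Left-multiplying both sides by N⁻¹ gives X = N⁻¹T.
det N = 5, so N⁻¹ = [[-8/5, -3, -17/5], [12/5, 4, 23/5], [-9/5, -3, -16/5]].
X = N⁻¹T = [[-8/5, -3, -17/5], [12/5, 4, 23/5], [-9/5, -3, -16/5]] · [[-2, 13], [20, -23], [-17, 13]] = [[1, 4], [-3, -1], [-2, 4]].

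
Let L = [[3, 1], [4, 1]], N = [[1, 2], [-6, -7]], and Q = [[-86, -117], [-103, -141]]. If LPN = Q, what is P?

P = [[-5, 2], [-5, 5]]

Left-multiply by L⁻¹ and right-multiply by N⁻¹: P = L⁻¹QN⁻¹.
det L = -1; the adjugate gives L⁻¹ = [[-1, 1], [4, -3]].
det N = 5; the adjugate gives N⁻¹ = [[-7/5, -2/5], [6/5, 1/5]].
L⁻¹Q = [[-17, -24], [-35, -45]].
P = (L⁻¹Q)N⁻¹ = [[-5, 2], [-5, 5]].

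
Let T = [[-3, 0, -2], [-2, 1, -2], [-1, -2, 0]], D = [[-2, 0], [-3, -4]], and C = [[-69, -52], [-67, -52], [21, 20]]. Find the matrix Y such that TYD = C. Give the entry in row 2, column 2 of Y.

Y = T⁻¹CD⁻¹ (apply T⁻¹ on the left and D⁻¹ on the right).
det T = 2, so T⁻¹ = [[-2, 2, 1], [1, -1, -1], [5/2, -3, -3/2]].
D has determinant 8; D⁻¹ = [[-1/2, 0], [3/8, -1/4]].
T⁻¹C = [[25, 20], [-23, -20], [-3, -4]].
Y = (T⁻¹C)D⁻¹ = [[-5, -5], [4, 5], [0, 1]].

5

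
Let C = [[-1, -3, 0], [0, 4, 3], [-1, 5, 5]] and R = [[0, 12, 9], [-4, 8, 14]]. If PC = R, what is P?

P = [[0, 3, 0], [3, 3, 1]]

C is on the right of P, so right-multiply by C⁻¹: P = RC⁻¹.
det C = 4; the adjugate gives C⁻¹ = [[5/4, 15/4, -9/4], [-3/4, -5/4, 3/4], [1, 2, -1]].
P = RC⁻¹ = [[0, 12, 9], [-4, 8, 14]] · [[5/4, 15/4, -9/4], [-3/4, -5/4, 3/4], [1, 2, -1]] = [[0, 3, 0], [3, 3, 1]].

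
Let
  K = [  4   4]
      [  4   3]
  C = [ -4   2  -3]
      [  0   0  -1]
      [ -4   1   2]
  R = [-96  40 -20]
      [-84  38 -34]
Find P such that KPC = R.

Left-multiply by K⁻¹ and right-multiply by C⁻¹: P = K⁻¹RC⁻¹.
K has determinant -4; K⁻¹ = [[-3/4, 1], [1, -1]].
C has determinant 4; C⁻¹ = [[1/4, -7/4, -1/2], [1, -5, -1], [0, -1, 0]].
K⁻¹R = [[-12, 8, -19], [-12, 2, 14]].
P = (K⁻¹R)C⁻¹ = [[5, 0, -2], [-1, -3, 4]].

P = [[5, 0, -2], [-1, -3, 4]]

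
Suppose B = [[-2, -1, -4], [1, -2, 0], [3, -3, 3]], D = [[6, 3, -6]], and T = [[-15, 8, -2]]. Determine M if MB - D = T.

MB = T + D = [[-9, 11, -8]].
Right-multiplying both sides by B⁻¹ gives M = (T + D)B⁻¹.
B has determinant 3; B⁻¹ = [[-2, 5, -8/3], [-1, 2, -4/3], [1, -3, 5/3]].
M = (T + D)B⁻¹ = [[-1, 1, -4]].

M = [[-1, 1, -4]]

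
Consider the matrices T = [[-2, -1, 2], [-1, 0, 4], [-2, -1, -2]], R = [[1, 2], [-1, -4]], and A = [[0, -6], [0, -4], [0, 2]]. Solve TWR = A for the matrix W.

W = T⁻¹AR⁻¹ (apply T⁻¹ on the left and R⁻¹ on the right).
T has determinant 4; T⁻¹ = [[1, -1, -1], [-5/2, 2, 3/2], [1/4, 0, -1/4]].
det R = -2; the adjugate gives R⁻¹ = [[2, 1], [-1/2, -1/2]].
T⁻¹A = [[0, -4], [0, 10], [0, -2]].
W = (T⁻¹A)R⁻¹ = [[2, 2], [-5, -5], [1, 1]].

W = [[2, 2], [-5, -5], [1, 1]]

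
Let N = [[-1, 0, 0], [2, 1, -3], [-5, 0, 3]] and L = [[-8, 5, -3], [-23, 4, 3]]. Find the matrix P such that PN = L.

Since N sits to the right of P, P = LN⁻¹.
det N = -3, so N⁻¹ = [[-1, 0, 0], [-3, 1, 1], [-5/3, 0, 1/3]].
P = LN⁻¹ = [[-8, 5, -3], [-23, 4, 3]] · [[-1, 0, 0], [-3, 1, 1], [-5/3, 0, 1/3]] = [[-2, 5, 4], [6, 4, 5]].

P = [[-2, 5, 4], [6, 4, 5]]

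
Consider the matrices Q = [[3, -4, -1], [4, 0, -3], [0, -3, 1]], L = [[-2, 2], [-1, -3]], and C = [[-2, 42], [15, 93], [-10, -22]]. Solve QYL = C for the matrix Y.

Y = [[0, -3], [-1, -1], [-2, 5]]

Left-multiply by Q⁻¹ and right-multiply by L⁻¹: Y = Q⁻¹CL⁻¹.
det Q = 1; the adjugate gives Q⁻¹ = [[-9, 7, 12], [-4, 3, 5], [-12, 9, 16]].
det L = 8; the adjugate gives L⁻¹ = [[-3/8, -1/4], [1/8, -1/4]].
Q⁻¹C = [[3, 9], [3, 1], [-1, -19]].
Y = (Q⁻¹C)L⁻¹ = [[0, -3], [-1, -1], [-2, 5]].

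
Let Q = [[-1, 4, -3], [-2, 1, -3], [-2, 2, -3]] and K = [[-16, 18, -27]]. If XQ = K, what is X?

Since Q sits to the right of X, X = KQ⁻¹.
det Q = 3, so Q⁻¹ = [[1, 2, -3], [0, -1, 1], [-2/3, -2, 7/3]].
X = KQ⁻¹ = [[-16, 18, -27]] · [[1, 2, -3], [0, -1, 1], [-2/3, -2, 7/3]] = [[2, 4, 3]].

X = [[2, 4, 3]]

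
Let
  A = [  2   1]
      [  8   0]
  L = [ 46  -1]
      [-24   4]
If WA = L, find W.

W = [[-1, 6], [4, -4]]

A is on the right of W, so right-multiply by A⁻¹: W = LA⁻¹.
A has determinant -8; A⁻¹ = [[0, 1/8], [1, -1/4]].
W = LA⁻¹ = [[46, -1], [-24, 4]] · [[0, 1/8], [1, -1/4]] = [[-1, 6], [4, -4]].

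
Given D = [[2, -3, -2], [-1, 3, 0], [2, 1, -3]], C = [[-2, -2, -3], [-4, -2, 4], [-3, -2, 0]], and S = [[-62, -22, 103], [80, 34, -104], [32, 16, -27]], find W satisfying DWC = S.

W = [[3, 5, 0], [5, -4, -4], [2, 3, 2]]

W = D⁻¹SC⁻¹ (apply D⁻¹ on the left and C⁻¹ on the right).
det D = 5, so D⁻¹ = [[-9/5, -11/5, 6/5], [-3/5, -2/5, 2/5], [-7/5, -8/5, 3/5]].
det C = 2; the adjugate gives C⁻¹ = [[4, 3, -7], [-6, -9/2, 10], [1, 1, -2]].
D⁻¹S = [[-26, -16, 11], [18, 6, -31], [-22, -14, 6]].
W = (D⁻¹S)C⁻¹ = [[3, 5, 0], [5, -4, -4], [2, 3, 2]].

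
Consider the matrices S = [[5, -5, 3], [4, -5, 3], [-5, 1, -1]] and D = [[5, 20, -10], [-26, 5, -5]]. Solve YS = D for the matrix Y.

Y = [[0, -5, -5], [-1, 1, 5]]

Right-multiplying both sides by S⁻¹ gives Y = DS⁻¹.
S has determinant 2; S⁻¹ = [[1, -1, 0], [-11/2, 5, -3/2], [-21/2, 10, -5/2]].
Y = DS⁻¹ = [[5, 20, -10], [-26, 5, -5]] · [[1, -1, 0], [-11/2, 5, -3/2], [-21/2, 10, -5/2]] = [[0, -5, -5], [-1, 1, 5]].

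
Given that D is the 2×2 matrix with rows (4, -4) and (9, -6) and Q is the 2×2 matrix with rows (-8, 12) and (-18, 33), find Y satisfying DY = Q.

Y = [[-2, 5], [0, 2]]

Since D multiplies Y on the left, Y = D⁻¹Q.
det D = 12; the adjugate gives D⁻¹ = [[-1/2, 1/3], [-3/4, 1/3]].
Y = D⁻¹Q = [[-1/2, 1/3], [-3/4, 1/3]] · [[-8, 12], [-18, 33]] = [[-2, 5], [0, 2]].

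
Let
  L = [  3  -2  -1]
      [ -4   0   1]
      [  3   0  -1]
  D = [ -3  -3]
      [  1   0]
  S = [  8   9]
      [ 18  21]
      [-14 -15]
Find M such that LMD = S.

Isolating M: multiply by L⁻¹ from the left and D⁻¹ from the right, so M = L⁻¹SD⁻¹.
L has determinant 2; L⁻¹ = [[0, -1, -1], [-1/2, 0, 1/2], [0, -3, -4]].
det D = 3; the adjugate gives D⁻¹ = [[0, 1], [-1/3, -1]].
L⁻¹S = [[-4, -6], [-11, -12], [2, -3]].
M = (L⁻¹S)D⁻¹ = [[2, 2], [4, 1], [1, 5]].

M = [[2, 2], [4, 1], [1, 5]]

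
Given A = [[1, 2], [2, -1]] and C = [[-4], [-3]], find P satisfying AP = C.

Left-multiplying both sides by A⁻¹ gives P = A⁻¹C.
det A = -5; the adjugate gives A⁻¹ = [[1/5, 2/5], [2/5, -1/5]].
P = A⁻¹C = [[1/5, 2/5], [2/5, -1/5]] · [[-4], [-3]] = [[-2], [-1]].

P = [[-2], [-1]]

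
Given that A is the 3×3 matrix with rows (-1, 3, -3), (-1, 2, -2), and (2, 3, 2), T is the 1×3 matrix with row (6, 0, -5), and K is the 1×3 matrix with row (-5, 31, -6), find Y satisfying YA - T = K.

YA = K + T = [[1, 31, -11]].
Since A sits to the right of Y, Y = (K + T)A⁻¹.
A has determinant 5; A⁻¹ = [[2, -3, 0], [-2/5, 4/5, 1/5], [-7/5, 9/5, 1/5]].
Y = (K + T)A⁻¹ = [[5, 2, 4]].

Y = [[5, 2, 4]]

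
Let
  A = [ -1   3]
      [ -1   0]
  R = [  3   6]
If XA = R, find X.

X = [[2, -5]]

A is on the right of X, so right-multiply by A⁻¹: X = RA⁻¹.
A has determinant 3; A⁻¹ = [[0, -1], [1/3, -1/3]].
X = RA⁻¹ = [[3, 6]] · [[0, -1], [1/3, -1/3]] = [[2, -5]].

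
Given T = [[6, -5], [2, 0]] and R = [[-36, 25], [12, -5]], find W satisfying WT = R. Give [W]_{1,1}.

T is on the right of W, so right-multiply by T⁻¹: W = RT⁻¹.
det T = 10; the adjugate gives T⁻¹ = [[0, 1/2], [-1/5, 3/5]].
W = RT⁻¹ = [[-36, 25], [12, -5]] · [[0, 1/2], [-1/5, 3/5]] = [[-5, -3], [1, 3]].

-5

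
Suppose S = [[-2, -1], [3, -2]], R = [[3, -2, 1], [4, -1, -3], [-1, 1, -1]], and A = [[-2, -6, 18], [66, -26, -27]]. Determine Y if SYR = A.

Isolating Y: multiply by S⁻¹ from the left and R⁻¹ from the right, so Y = S⁻¹AR⁻¹.
det S = 7; the adjugate gives S⁻¹ = [[-2/7, 1/7], [-3/7, -2/7]].
det R = 1; the adjugate gives R⁻¹ = [[4, -1, 7], [7, -2, 13], [3, -1, 5]].
S⁻¹A = [[10, -2, -9], [-18, 10, 0]].
Y = (S⁻¹A)R⁻¹ = [[-1, 3, -1], [-2, -2, 4]].

Y = [[-1, 3, -1], [-2, -2, 4]]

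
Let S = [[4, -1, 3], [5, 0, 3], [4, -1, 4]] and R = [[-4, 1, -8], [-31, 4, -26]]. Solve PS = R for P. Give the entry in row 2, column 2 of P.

-3

Since S sits to the right of P, P = RS⁻¹.
det S = 5; the adjugate gives S⁻¹ = [[3/5, 1/5, -3/5], [-8/5, 4/5, 3/5], [-1, 0, 1]].
P = RS⁻¹ = [[-4, 1, -8], [-31, 4, -26]] · [[3/5, 1/5, -3/5], [-8/5, 4/5, 3/5], [-1, 0, 1]] = [[4, 0, -5], [1, -3, -5]].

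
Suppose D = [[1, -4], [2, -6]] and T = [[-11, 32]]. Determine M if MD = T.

M = [[1, -6]]

Right-multiplying both sides by D⁻¹ gives M = TD⁻¹.
det D = 2; the adjugate gives D⁻¹ = [[-3, 2], [-1, 1/2]].
M = TD⁻¹ = [[-11, 32]] · [[-3, 2], [-1, 1/2]] = [[1, -6]].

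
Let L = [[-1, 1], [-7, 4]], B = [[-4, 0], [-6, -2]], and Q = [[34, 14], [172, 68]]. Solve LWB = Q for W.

W = [[0, 2], [2, -5]]

Isolating W: multiply by L⁻¹ from the left and B⁻¹ from the right, so W = L⁻¹QB⁻¹.
det L = 3, so L⁻¹ = [[4/3, -1/3], [7/3, -1/3]].
B has determinant 8; B⁻¹ = [[-1/4, 0], [3/4, -1/2]].
L⁻¹Q = [[-12, -4], [22, 10]].
W = (L⁻¹Q)B⁻¹ = [[0, 2], [2, -5]].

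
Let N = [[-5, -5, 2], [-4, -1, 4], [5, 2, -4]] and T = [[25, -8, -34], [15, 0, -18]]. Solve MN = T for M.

M = [[5, -5, 6], [1, -5, 0]]

N is on the right of M, so right-multiply by N⁻¹: M = TN⁻¹.
N has determinant -6; N⁻¹ = [[2/3, 8/3, 3], [-2/3, -5/3, -2], [1/2, 5/2, 5/2]].
M = TN⁻¹ = [[25, -8, -34], [15, 0, -18]] · [[2/3, 8/3, 3], [-2/3, -5/3, -2], [1/2, 5/2, 5/2]] = [[5, -5, 6], [1, -5, 0]].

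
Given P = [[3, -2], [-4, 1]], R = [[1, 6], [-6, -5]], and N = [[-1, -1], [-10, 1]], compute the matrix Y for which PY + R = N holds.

PY = N − R = [[-2, -7], [-4, 6]].
P is on the left of Y, so left-multiply by P⁻¹: Y = P⁻¹(N − R).
P has determinant -5; P⁻¹ = [[-1/5, -2/5], [-4/5, -3/5]].
Y = P⁻¹(N − R) = [[2, -1], [4, 2]].

Y = [[2, -1], [4, 2]]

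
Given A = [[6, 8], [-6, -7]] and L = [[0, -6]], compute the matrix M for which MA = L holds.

M = [[-6, -6]]

Since A sits to the right of M, M = LA⁻¹.
A has determinant 6; A⁻¹ = [[-7/6, -4/3], [1, 1]].
M = LA⁻¹ = [[0, -6]] · [[-7/6, -4/3], [1, 1]] = [[-6, -6]].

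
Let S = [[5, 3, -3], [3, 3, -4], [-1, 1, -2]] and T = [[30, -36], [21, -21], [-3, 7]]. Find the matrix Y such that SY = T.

Y = [[6, -6], [-3, -5], [-3, -3]]

S is on the left of Y, so left-multiply by S⁻¹: Y = S⁻¹T.
det S = 2; the adjugate gives S⁻¹ = [[-1, 3/2, -3/2], [5, -13/2, 11/2], [3, -4, 3]].
Y = S⁻¹T = [[-1, 3/2, -3/2], [5, -13/2, 11/2], [3, -4, 3]] · [[30, -36], [21, -21], [-3, 7]] = [[6, -6], [-3, -5], [-3, -3]].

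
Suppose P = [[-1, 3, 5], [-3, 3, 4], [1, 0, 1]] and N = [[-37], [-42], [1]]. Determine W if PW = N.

W = [[4], [-6], [-3]]

Since P multiplies W on the left, W = P⁻¹N.
det P = 3, so P⁻¹ = [[1, -1, -1], [7/3, -2, -11/3], [-1, 1, 2]].
W = P⁻¹N = [[1, -1, -1], [7/3, -2, -11/3], [-1, 1, 2]] · [[-37], [-42], [1]] = [[4], [-6], [-3]].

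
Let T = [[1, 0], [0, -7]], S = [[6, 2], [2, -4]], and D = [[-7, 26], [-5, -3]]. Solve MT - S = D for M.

M = [[-1, -4], [-3, 1]]

MT = D + S = [[-1, 28], [-3, -7]].
Since T sits to the right of M, M = (D + S)T⁻¹.
det T = -7, so T⁻¹ = [[1, 0], [0, -1/7]].
M = (D + S)T⁻¹ = [[-1, -4], [-3, 1]].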